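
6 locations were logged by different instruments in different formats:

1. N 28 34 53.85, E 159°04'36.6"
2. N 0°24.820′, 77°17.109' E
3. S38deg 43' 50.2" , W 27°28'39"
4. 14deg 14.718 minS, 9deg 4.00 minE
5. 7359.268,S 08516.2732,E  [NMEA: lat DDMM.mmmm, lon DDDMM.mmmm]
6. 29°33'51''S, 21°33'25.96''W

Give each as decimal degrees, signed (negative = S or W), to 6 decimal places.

1. 28.581625, 159.076833
2. 0.413667, 77.285150
3. -38.730611, -27.477500
4. -14.245300, 9.066667
5. -73.987800, 85.271220
6. -29.564167, -21.557211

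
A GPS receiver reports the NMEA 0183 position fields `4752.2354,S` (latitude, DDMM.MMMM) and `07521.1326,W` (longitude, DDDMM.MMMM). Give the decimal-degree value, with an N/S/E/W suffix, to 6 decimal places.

47.870590° S, 75.352210° W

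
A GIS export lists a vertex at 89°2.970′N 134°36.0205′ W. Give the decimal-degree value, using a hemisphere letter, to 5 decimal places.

89.04950° N, 134.60034° W

φ: 89 + 2.97/60 = 89.049500
Longitude: 134 + 36.0205/60 = 134.600342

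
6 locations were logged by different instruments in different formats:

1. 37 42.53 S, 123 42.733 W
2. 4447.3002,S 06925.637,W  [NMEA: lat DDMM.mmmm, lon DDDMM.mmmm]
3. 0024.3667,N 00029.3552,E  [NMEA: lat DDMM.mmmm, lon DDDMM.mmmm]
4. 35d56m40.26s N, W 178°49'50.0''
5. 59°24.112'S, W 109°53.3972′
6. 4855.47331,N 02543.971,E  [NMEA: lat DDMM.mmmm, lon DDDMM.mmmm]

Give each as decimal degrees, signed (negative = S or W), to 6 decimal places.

1. -37.708833, -123.712217
2. -44.788337, -69.427283
3. 0.406112, 0.489253
4. 35.944517, -178.830556
5. -59.401867, -109.889953
6. 48.924555, 25.732850

Point 1:
  Latitude: 42.53′ = 0.708833°; total 37.7088333
  hemisphere S, so the sign is −
  Longitude: 42.733′ = 0.712217°; total 123.7122167
  W ⇒ negate
Point 2:
  Lat: split at 2 digits → 44° and 47.3002′; 44 + 47.3002/60 = 44.7883367
  hemisphere S, so the sign is −
  Lon: degrees = first 3 digits = 69, minutes = 25.637; 69 + 25.637/60 = 69.4272833
  W ⇒ negate
Point 3:
  φ: degrees = first 2 digits = 0, minutes = 24.3667; 0 + 24.3667/60 = 0.4061117
  N → positive
  Lon: split at 3 digits → 000° and 29.3552′; 0 + 29.3552/60 = 0.4892533
  E → positive
Point 4:
  Latitude: 35 + 56/60 + 40.26/3600 = 35.9445167
  N ⇒ keep positive
  Longitude: 178 + 49/60 + 50/3600 = 178.8305556
  hemisphere W, so the sign is −
Point 5:
  Latitude: 24.112′ = 0.401867°; total 59.4018667
  S ⇒ negate
  λ: 109 + 53.3972/60 = 109.8899533
  W ⇒ negate
Point 6:
  φ: degrees = first 2 digits = 48, minutes = 55.47331; 48 + 55.47331/60 = 48.9245552
  N → positive
  λ: split at 3 digits → 025° and 43.971′; 25 + 43.971/60 = 25.7328500
  E ⇒ keep positive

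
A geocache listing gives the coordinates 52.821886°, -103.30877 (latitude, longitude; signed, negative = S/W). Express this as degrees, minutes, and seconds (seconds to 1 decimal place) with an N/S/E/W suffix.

52°49′18.8″ N, 103°18′31.6″ W

Latitude: 0.821886 × 60 = 49.31316′ → 49′, remainder × 60 = 18.790″
Longitude is negative → W; |value| = 103.308770
Longitude: 0.308770° → 18.52620′; 0.52620 × 60 = 31.572″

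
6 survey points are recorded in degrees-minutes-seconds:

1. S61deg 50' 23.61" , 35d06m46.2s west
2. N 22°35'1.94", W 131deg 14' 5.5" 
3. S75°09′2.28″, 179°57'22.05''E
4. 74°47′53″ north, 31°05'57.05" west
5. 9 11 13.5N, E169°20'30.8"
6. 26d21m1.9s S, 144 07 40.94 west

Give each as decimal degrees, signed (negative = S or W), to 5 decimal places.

1. -61.83989, -35.11283
2. 22.58387, -131.23486
3. -75.15063, 179.95613
4. 74.79806, -31.09918
5. 9.18708, 169.34189
6. -26.35053, -144.12804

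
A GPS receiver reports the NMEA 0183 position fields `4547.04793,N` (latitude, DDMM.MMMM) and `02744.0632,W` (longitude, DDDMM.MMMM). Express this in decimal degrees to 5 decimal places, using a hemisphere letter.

45.78413° N, 27.73439° W

Lat: degrees = first 2 digits = 45, minutes = 47.04793; 45 + 47.04793/60 = 45.784132
Lon: split at 3 digits → 027° and 44.0632′; 27 + 44.0632/60 = 27.734387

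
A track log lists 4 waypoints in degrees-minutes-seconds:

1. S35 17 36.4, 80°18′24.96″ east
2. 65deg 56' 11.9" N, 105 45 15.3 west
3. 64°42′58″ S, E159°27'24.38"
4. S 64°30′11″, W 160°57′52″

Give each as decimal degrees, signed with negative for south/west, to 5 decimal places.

1. -35.29344, 80.30693
2. 65.93664, -105.75425
3. -64.71611, 159.45677
4. -64.50306, -160.96444

Point 1:
  Lat: 35 + 17/60 + 36.4/3600 = 35.293444
  S ⇒ negate
  Lon: 80° + 18/60 + 24.96/3600 = 80 + 0.300000 + 0.006933 = 80.306933
  E ⇒ keep positive
Point 2:
  Latitude: 65° + 56/60 + 11.9/3600 = 65 + 0.933333 + 0.003306 = 65.936639
  N → positive
  λ: 45′ + 15.3″ = 45.25500′; 105 + 45.25500/60 = 105.754250
  W → negative
Point 3:
  φ: 64° + 42/60 + 58/3600 = 64 + 0.700000 + 0.016111 = 64.716111
  hemisphere S, so the sign is −
  λ: 159° + 27/60 + 24.38/3600 = 159 + 0.450000 + 0.006772 = 159.456772
  E → positive
Point 4:
  φ: 64° + 30/60 + 11/3600 = 64 + 0.500000 + 0.003056 = 64.503056
  S ⇒ negate
  λ: 160° + 57/60 + 52/3600 = 160 + 0.950000 + 0.014444 = 160.964444
  hemisphere W, so the sign is −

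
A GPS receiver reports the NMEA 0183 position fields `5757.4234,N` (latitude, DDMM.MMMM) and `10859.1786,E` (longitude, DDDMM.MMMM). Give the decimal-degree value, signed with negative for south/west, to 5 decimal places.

57.95706, 108.98631

Latitude: split at 2 digits → 57° and 57.4234′; 57 + 57.4234/60 = 57.957057
N → positive
Lon: split at 3 digits → 108° and 59.1786′; 108 + 59.1786/60 = 108.986310
E ⇒ keep positive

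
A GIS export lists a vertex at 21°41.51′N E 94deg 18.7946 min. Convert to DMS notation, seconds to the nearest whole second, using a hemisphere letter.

Lat: 41.51000′ → 41′ and 0.51000 × 60 = 30.60″
Longitude: 18.79460′ → 18′ and 0.79460 × 60 = 47.68″

21°41′31″ N, 94°18′48″ E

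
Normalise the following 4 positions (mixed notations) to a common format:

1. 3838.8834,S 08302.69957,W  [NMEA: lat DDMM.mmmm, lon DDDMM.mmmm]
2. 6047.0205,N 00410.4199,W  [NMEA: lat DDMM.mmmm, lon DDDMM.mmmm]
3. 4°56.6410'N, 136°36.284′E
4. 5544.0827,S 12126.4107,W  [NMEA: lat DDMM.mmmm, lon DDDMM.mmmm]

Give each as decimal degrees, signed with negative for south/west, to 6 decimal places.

Point 1:
  Latitude: split at 2 digits → 38° and 38.8834′; 38 + 38.8834/60 = 38.6480567
  hemisphere S, so the sign is −
  Longitude: split at 3 digits → 083° and 2.69957′; 83 + 2.69957/60 = 83.0449928
  W → negative
Point 2:
  Lat: degrees = first 2 digits = 60, minutes = 47.0205; 60 + 47.0205/60 = 60.7836750
  N ⇒ keep positive
  Longitude: degrees = first 3 digits = 4, minutes = 10.4199; 4 + 10.4199/60 = 4.1736650
  W → negative
Point 3:
  Latitude: 56.641′ = 0.944017°; total 4.9440167
  N ⇒ keep positive
  Lon: 36.284′ = 0.604733°; total 136.6047333
  E → positive
Point 4:
  Lat: split at 2 digits → 55° and 44.0827′; 55 + 44.0827/60 = 55.7347117
  S → negative
  λ: degrees = first 3 digits = 121, minutes = 26.4107; 121 + 26.4107/60 = 121.4401783
  W → negative

1. -38.648057, -83.044993
2. 60.783675, -4.173665
3. 4.944017, 136.604733
4. -55.734712, -121.440178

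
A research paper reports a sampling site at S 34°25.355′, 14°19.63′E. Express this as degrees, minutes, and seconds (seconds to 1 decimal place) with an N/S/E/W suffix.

Latitude: 25.35500′ → 25′ and 0.35500 × 60 = 21.300″
λ: fractional minutes 0.63000 × 60 = 37.800″

34°25′21.3″ S, 14°19′37.8″ E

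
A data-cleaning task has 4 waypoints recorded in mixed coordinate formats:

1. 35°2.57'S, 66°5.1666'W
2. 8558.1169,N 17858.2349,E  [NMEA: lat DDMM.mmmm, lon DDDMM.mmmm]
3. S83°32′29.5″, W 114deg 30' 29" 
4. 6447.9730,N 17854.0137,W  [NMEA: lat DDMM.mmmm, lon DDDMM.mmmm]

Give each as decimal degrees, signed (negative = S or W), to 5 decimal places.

Point 1:
  φ: 35 + 2.57/60 = 35.042833
  hemisphere S, so the sign is −
  Longitude: 5.1666′ = 0.086110°; total 66.086110
  hemisphere W, so the sign is −
Point 2:
  Lat: split at 2 digits → 85° and 58.1169′; 85 + 58.1169/60 = 85.968615
  N ⇒ keep positive
  Longitude: split at 3 digits → 178° and 58.2349′; 178 + 58.2349/60 = 178.970582
  E ⇒ keep positive
Point 3:
  Latitude: 83 + 32/60 + 29.5/3600 = 83.541528
  S ⇒ negate
  Lon: 114 + 30/60 + 29/3600 = 114.508056
  hemisphere W, so the sign is −
Point 4:
  Latitude: degrees = first 2 digits = 64, minutes = 47.973; 64 + 47.973/60 = 64.799550
  N ⇒ keep positive
  Longitude: split at 3 digits → 178° and 54.0137′; 178 + 54.0137/60 = 178.900228
  hemisphere W, so the sign is −

1. -35.04283, -66.08611
2. 85.96862, 178.97058
3. -83.54153, -114.50806
4. 64.79955, -178.90023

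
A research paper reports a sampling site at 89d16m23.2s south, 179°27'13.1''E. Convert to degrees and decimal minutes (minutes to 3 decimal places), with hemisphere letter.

89° 16.387′ S, 179° 27.218′ E

Lat: seconds/60 = 0.38667; minutes = 16 + 0.38667 = 16.38667
Longitude: seconds/60 = 0.21833; minutes = 27 + 0.21833 = 27.21833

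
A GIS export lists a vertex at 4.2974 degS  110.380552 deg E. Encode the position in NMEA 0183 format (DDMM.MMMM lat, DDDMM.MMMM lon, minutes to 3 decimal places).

0417.844,S / 11022.833,E

Latitude: 4° + 0.297400 × 60 = 4° 17.84400′
λ: 110° + 0.380552 × 60 = 110° 22.83312′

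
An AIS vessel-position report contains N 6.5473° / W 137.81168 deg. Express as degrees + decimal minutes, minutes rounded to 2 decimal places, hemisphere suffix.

Latitude: 6° + 0.547300 × 60 = 6° 32.8380′
λ: fractional part 0.811680 → 48.7008 minutes

6° 32.84′ N, 137° 48.70′ W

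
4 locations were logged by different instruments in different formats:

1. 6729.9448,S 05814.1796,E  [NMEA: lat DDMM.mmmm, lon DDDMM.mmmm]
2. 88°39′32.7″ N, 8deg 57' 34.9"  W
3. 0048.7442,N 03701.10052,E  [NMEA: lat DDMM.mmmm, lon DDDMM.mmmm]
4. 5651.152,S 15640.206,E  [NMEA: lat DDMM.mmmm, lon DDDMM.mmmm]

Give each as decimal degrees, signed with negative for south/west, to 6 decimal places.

1. -67.499080, 58.236327
2. 88.659083, -8.959694
3. 0.812403, 37.018342
4. -56.852533, 156.670100

Point 1:
  Latitude: split at 2 digits → 67° and 29.9448′; 67 + 29.9448/60 = 67.4990800
  hemisphere S, so the sign is −
  λ: split at 3 digits → 058° and 14.1796′; 58 + 14.1796/60 = 58.2363267
  E ⇒ keep positive
Point 2:
  Lat: 88 + 39/60 + 32.7/3600 = 88.6590833
  N ⇒ keep positive
  Lon: 8 + 57/60 + 34.9/3600 = 8.9596944
  hemisphere W, so the sign is −
Point 3:
  Latitude: split at 2 digits → 00° and 48.7442′; 0 + 48.7442/60 = 0.8124033
  N ⇒ keep positive
  λ: degrees = first 3 digits = 37, minutes = 1.10052; 37 + 1.10052/60 = 37.0183420
  E ⇒ keep positive
Point 4:
  Lat: degrees = first 2 digits = 56, minutes = 51.152; 56 + 51.152/60 = 56.8525333
  hemisphere S, so the sign is −
  Longitude: degrees = first 3 digits = 156, minutes = 40.206; 156 + 40.206/60 = 156.6701000
  E → positive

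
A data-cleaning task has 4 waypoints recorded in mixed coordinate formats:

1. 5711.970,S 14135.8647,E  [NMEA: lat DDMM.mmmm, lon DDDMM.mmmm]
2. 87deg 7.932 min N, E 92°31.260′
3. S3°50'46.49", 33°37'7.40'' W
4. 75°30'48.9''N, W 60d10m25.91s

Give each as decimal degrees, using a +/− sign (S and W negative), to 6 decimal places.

1. -57.199500, 141.597745
2. 87.132200, 92.521000
3. -3.846247, -33.618722
4. 75.513583, -60.173864

Point 1:
  Latitude: split at 2 digits → 57° and 11.97′; 57 + 11.97/60 = 57.1995000
  hemisphere S, so the sign is −
  λ: degrees = first 3 digits = 141, minutes = 35.8647; 141 + 35.8647/60 = 141.5977450
  E → positive
Point 2:
  Latitude: 7.932′ = 0.132200°; total 87.1322000
  N ⇒ keep positive
  λ: 31.26′ = 0.521000°; total 92.5210000
  E → positive
Point 3:
  Latitude: 3 + 50/60 + 46.49/3600 = 3.8462472
  S ⇒ negate
  Longitude: 33° + 37/60 + 7.4/3600 = 33 + 0.616667 + 0.002056 = 33.6187222
  hemisphere W, so the sign is −
Point 4:
  φ: 75 + 30/60 + 48.9/3600 = 75.5135833
  N ⇒ keep positive
  λ: 60 + 10/60 + 25.91/3600 = 60.1738639
  W → negative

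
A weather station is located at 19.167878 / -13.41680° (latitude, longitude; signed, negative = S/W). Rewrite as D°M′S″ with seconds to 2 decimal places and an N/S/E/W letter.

φ: 0.167878 × 60 = 10.07268′ → 10′, remainder × 60 = 4.3608″
Longitude is negative → W; |value| = 13.416800
λ: whole degrees 13; 25.00800′ → 25′ and 0.4800″

19°10′4.36″ N, 13°25′0.48″ W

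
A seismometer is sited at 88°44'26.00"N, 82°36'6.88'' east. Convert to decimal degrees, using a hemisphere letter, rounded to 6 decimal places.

88.740556° N, 82.601911° E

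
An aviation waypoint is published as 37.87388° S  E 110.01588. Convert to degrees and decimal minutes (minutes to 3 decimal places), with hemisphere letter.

37° 52.433′ S, 110° 0.953′ E

Latitude: minutes = (37.873880 − 37) × 60 = 52.43280
Longitude: minutes = (110.015880 − 110) × 60 = 0.95280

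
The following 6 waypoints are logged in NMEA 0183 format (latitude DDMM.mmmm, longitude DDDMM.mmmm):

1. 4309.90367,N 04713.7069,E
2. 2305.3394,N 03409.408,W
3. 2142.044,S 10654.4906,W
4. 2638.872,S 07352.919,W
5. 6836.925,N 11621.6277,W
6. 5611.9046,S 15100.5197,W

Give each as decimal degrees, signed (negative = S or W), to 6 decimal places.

Point 1:
  φ: split at 2 digits → 43° and 9.90367′; 43 + 9.90367/60 = 43.1650612
  N ⇒ keep positive
  Lon: degrees = first 3 digits = 47, minutes = 13.7069; 47 + 13.7069/60 = 47.2284483
  E ⇒ keep positive
Point 2:
  Lat: split at 2 digits → 23° and 5.3394′; 23 + 5.3394/60 = 23.0889900
  N ⇒ keep positive
  Lon: split at 3 digits → 034° and 9.408′; 34 + 9.408/60 = 34.1568000
  W → negative
Point 3:
  φ: degrees = first 2 digits = 21, minutes = 42.044; 21 + 42.044/60 = 21.7007333
  hemisphere S, so the sign is −
  Lon: split at 3 digits → 106° and 54.4906′; 106 + 54.4906/60 = 106.9081767
  W ⇒ negate
Point 4:
  φ: split at 2 digits → 26° and 38.872′; 26 + 38.872/60 = 26.6478667
  hemisphere S, so the sign is −
  λ: degrees = first 3 digits = 73, minutes = 52.919; 73 + 52.919/60 = 73.8819833
  W → negative
Point 5:
  Latitude: degrees = first 2 digits = 68, minutes = 36.925; 68 + 36.925/60 = 68.6154167
  N ⇒ keep positive
  Lon: degrees = first 3 digits = 116, minutes = 21.6277; 116 + 21.6277/60 = 116.3604617
  W ⇒ negate
Point 6:
  φ: degrees = first 2 digits = 56, minutes = 11.9046; 56 + 11.9046/60 = 56.1984100
  hemisphere S, so the sign is −
  λ: degrees = first 3 digits = 151, minutes = 0.5197; 151 + 0.5197/60 = 151.0086617
  hemisphere W, so the sign is −

1. 43.165061, 47.228448
2. 23.088990, -34.156800
3. -21.700733, -106.908177
4. -26.647867, -73.881983
5. 68.615417, -116.360462
6. -56.198410, -151.008662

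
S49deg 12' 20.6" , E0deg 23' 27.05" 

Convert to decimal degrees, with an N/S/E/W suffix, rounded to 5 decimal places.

49.20572° S, 0.39085° E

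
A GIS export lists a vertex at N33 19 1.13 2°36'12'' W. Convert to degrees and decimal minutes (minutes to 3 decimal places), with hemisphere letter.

φ: seconds/60 = 0.01883; minutes = 19 + 0.01883 = 19.01883
Lon: seconds/60 = 0.20000; minutes = 36 + 0.20000 = 36.20000

33° 19.019′ N, 2° 36.200′ W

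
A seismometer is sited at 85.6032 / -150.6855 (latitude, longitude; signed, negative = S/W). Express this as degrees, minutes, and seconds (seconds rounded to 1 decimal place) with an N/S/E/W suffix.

85°36′11.5″ N, 150°41′7.8″ W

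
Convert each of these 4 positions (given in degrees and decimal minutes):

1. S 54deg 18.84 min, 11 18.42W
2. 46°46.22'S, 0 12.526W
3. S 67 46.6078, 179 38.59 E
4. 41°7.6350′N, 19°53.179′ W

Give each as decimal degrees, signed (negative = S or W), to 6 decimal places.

1. -54.314000, -11.307000
2. -46.770333, -0.208767
3. -67.776797, 179.643167
4. 41.127250, -19.886317

Point 1:
  φ: 18.84′ = 0.314000°; total 54.3140000
  S ⇒ negate
  Lon: 11 + 18.42/60 = 11.3070000
  W → negative
Point 2:
  Lat: 46.22′ = 0.770333°; total 46.7703333
  hemisphere S, so the sign is −
  Lon: 12.526′ = 0.208767°; total 0.2087667
  W → negative
Point 3:
  Lat: 46.6078′ = 0.776797°; total 67.7767967
  S → negative
  Lon: 38.59′ = 0.643167°; total 179.6431667
  E → positive
Point 4:
  φ: 41 + 7.635/60 = 41.1272500
  N ⇒ keep positive
  Lon: 53.179′ = 0.886317°; total 19.8863167
  W → negative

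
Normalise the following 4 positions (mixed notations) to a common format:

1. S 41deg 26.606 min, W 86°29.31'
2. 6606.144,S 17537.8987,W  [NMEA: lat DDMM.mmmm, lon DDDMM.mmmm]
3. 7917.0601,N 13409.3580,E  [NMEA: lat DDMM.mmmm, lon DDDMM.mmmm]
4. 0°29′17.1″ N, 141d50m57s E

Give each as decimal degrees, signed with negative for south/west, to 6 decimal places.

1. -41.443433, -86.488500
2. -66.102400, -175.631645
3. 79.284335, 134.155967
4. 0.488083, 141.849167

Point 1:
  Lat: 26.606′ = 0.443433°; total 41.4434333
  S ⇒ negate
  Longitude: 29.31′ = 0.488500°; total 86.4885000
  W → negative
Point 2:
  Lat: split at 2 digits → 66° and 6.144′; 66 + 6.144/60 = 66.1024000
  S ⇒ negate
  Lon: split at 3 digits → 175° and 37.8987′; 175 + 37.8987/60 = 175.6316450
  hemisphere W, so the sign is −
Point 3:
  φ: split at 2 digits → 79° and 17.0601′; 79 + 17.0601/60 = 79.2843350
  N → positive
  λ: degrees = first 3 digits = 134, minutes = 9.358; 134 + 9.358/60 = 134.1559667
  E ⇒ keep positive
Point 4:
  φ: 29′ + 17.1″ = 29.28500′; 0 + 29.28500/60 = 0.4880833
  N → positive
  Longitude: 50′ + 57″ = 50.95000′; 141 + 50.95000/60 = 141.8491667
  E ⇒ keep positive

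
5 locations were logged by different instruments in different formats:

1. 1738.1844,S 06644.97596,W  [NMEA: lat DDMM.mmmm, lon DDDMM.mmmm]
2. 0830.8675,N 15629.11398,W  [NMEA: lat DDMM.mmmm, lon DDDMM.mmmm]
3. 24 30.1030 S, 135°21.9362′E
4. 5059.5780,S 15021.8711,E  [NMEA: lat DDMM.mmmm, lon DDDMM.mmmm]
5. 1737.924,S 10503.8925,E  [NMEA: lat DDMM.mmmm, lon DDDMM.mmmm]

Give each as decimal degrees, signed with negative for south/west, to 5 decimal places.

1. -17.63641, -66.74960
2. 8.51446, -156.48523
3. -24.50172, 135.36560
4. -50.99297, 150.36452
5. -17.63207, 105.06488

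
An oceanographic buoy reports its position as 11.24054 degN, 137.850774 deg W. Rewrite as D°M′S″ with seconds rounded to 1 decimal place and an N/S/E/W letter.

Lat: 0.240540 × 60 = 14.43240′ → 14′, remainder × 60 = 25.944″
Lon: 0.850774 × 60 = 51.04644′ → 51′, remainder × 60 = 2.786″

11°14′25.9″ N, 137°51′2.8″ W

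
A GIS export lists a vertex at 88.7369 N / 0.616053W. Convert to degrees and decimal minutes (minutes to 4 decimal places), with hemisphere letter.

88° 44.2140′ N, 0° 36.9632′ W

Latitude: 88° + 0.736900 × 60 = 88° 44.214000′
Longitude: fractional part 0.616053 → 36.963180 minutes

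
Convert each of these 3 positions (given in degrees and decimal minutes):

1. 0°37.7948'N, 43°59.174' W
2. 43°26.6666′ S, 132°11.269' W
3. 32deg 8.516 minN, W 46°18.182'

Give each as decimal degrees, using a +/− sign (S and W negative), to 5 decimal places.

Point 1:
  Latitude: 0 + 37.7948/60 = 0.629913
  N ⇒ keep positive
  Longitude: 59.174′ = 0.986233°; total 43.986233
  W → negative
Point 2:
  φ: 26.6666′ = 0.444443°; total 43.444443
  S → negative
  λ: 132 + 11.269/60 = 132.187817
  hemisphere W, so the sign is −
Point 3:
  Lat: 32 + 8.516/60 = 32.141933
  N ⇒ keep positive
  Longitude: 18.182′ = 0.303033°; total 46.303033
  hemisphere W, so the sign is −

1. 0.62991, -43.98623
2. -43.44444, -132.18782
3. 32.14193, -46.30303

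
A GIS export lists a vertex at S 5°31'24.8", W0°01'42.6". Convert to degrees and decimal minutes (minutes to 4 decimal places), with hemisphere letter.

5° 31.4133′ S, 0° 1.7100′ W

φ: 31 + 24.8/60 = 31.413333′
Lon: seconds/60 = 0.71000; minutes = 1 + 0.71000 = 1.710000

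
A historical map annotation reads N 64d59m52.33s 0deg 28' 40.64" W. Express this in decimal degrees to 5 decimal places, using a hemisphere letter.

64.99787° N, 0.47796° W

Lat: 64° + 59/60 + 52.33/3600 = 64 + 0.983333 + 0.014536 = 64.997869
Longitude: 28′ + 40.64″ = 28.67733′; 0 + 28.67733/60 = 0.477956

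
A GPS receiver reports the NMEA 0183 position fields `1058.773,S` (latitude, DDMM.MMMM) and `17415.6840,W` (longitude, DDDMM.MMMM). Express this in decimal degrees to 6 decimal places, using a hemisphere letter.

10.979550° S, 174.261400° W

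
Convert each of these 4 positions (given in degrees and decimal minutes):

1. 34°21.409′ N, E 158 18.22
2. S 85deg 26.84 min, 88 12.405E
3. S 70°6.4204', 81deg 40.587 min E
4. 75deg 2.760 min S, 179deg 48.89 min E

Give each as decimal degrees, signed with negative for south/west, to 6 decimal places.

1. 34.356817, 158.303667
2. -85.447333, 88.206750
3. -70.107007, 81.676450
4. -75.046000, 179.814833

Point 1:
  φ: 21.409′ = 0.356817°; total 34.3568167
  N ⇒ keep positive
  λ: 158 + 18.22/60 = 158.3036667
  E ⇒ keep positive
Point 2:
  Latitude: 26.84′ = 0.447333°; total 85.4473333
  S ⇒ negate
  Longitude: 12.405′ = 0.206750°; total 88.2067500
  E ⇒ keep positive
Point 3:
  Latitude: 6.4204′ = 0.107007°; total 70.1070067
  hemisphere S, so the sign is −
  λ: 81 + 40.587/60 = 81.6764500
  E ⇒ keep positive
Point 4:
  Latitude: 2.76′ = 0.046000°; total 75.0460000
  S ⇒ negate
  λ: 179 + 48.89/60 = 179.8148333
  E → positive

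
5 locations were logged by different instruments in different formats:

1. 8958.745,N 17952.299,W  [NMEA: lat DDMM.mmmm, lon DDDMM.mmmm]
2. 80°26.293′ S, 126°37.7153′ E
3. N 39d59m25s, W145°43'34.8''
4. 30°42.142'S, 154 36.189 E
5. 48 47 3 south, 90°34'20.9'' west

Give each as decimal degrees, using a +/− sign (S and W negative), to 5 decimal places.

1. 89.97908, -179.87165
2. -80.43822, 126.62859
3. 39.99028, -145.72633
4. -30.70237, 154.60315
5. -48.78417, -90.57247

Point 1:
  φ: split at 2 digits → 89° and 58.745′; 89 + 58.745/60 = 89.979083
  N → positive
  Lon: split at 3 digits → 179° and 52.299′; 179 + 52.299/60 = 179.871650
  W → negative
Point 2:
  Latitude: 80 + 26.293/60 = 80.438217
  S ⇒ negate
  Lon: 37.7153′ = 0.628588°; total 126.628588
  E ⇒ keep positive
Point 3:
  φ: 39 + 59/60 + 25/3600 = 39.990278
  N → positive
  λ: 145° + 43/60 + 34.8/3600 = 145 + 0.716667 + 0.009667 = 145.726333
  hemisphere W, so the sign is −
Point 4:
  Lat: 42.142′ = 0.702367°; total 30.702367
  hemisphere S, so the sign is −
  Lon: 154 + 36.189/60 = 154.603150
  E → positive
Point 5:
  Latitude: 48° + 47/60 + 3/3600 = 48 + 0.783333 + 0.000833 = 48.784167
  S ⇒ negate
  Lon: 90° + 34/60 + 20.9/3600 = 90 + 0.566667 + 0.005806 = 90.572472
  W → negative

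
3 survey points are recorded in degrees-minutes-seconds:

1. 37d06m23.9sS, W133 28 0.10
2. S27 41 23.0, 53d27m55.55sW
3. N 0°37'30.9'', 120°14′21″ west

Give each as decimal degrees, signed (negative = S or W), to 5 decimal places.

Point 1:
  Lat: 37 + 6/60 + 23.9/3600 = 37.106639
  S ⇒ negate
  λ: 133° + 28/60 + 0.1/3600 = 133 + 0.466667 + 0.000028 = 133.466694
  hemisphere W, so the sign is −
Point 2:
  φ: 41′ + 23″ = 41.38333′; 27 + 41.38333/60 = 27.689722
  hemisphere S, so the sign is −
  Lon: 53 + 27/60 + 55.55/3600 = 53.465431
  W → negative
Point 3:
  Lat: 37′ + 30.9″ = 37.51500′; 0 + 37.51500/60 = 0.625250
  N → positive
  Longitude: 120° + 14/60 + 21/3600 = 120 + 0.233333 + 0.005833 = 120.239167
  W → negative

1. -37.10664, -133.46669
2. -27.68972, -53.46543
3. 0.62525, -120.23917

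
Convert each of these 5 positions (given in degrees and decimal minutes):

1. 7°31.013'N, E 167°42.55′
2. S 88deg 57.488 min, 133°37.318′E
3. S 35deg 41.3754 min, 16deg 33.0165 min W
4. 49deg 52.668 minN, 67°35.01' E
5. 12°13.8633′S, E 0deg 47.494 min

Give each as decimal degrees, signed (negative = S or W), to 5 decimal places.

1. 7.51688, 167.70917
2. -88.95813, 133.62197
3. -35.68959, -16.55028
4. 49.87780, 67.58350
5. -12.23106, 0.79157

Point 1:
  φ: 7 + 31.013/60 = 7.516883
  N ⇒ keep positive
  Longitude: 42.55′ = 0.709167°; total 167.709167
  E → positive
Point 2:
  Lat: 57.488′ = 0.958133°; total 88.958133
  hemisphere S, so the sign is −
  Lon: 133 + 37.318/60 = 133.621967
  E → positive
Point 3:
  Lat: 41.3754′ = 0.689590°; total 35.689590
  S → negative
  Longitude: 33.0165′ = 0.550275°; total 16.550275
  W → negative
Point 4:
  Latitude: 49 + 52.668/60 = 49.877800
  N ⇒ keep positive
  λ: 35.01′ = 0.583500°; total 67.583500
  E → positive
Point 5:
  φ: 13.8633′ = 0.231055°; total 12.231055
  hemisphere S, so the sign is −
  Lon: 0 + 47.494/60 = 0.791567
  E → positive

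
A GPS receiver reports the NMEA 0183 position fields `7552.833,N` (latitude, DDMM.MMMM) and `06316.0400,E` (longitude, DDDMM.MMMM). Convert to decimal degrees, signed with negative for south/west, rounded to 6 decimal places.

75.880550, 63.267333

φ: split at 2 digits → 75° and 52.833′; 75 + 52.833/60 = 75.8805500
N → positive
Lon: degrees = first 3 digits = 63, minutes = 16.04; 63 + 16.04/60 = 63.2673333
E ⇒ keep positive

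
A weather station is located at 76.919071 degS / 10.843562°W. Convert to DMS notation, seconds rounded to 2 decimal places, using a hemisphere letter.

76°55′8.66″ S, 10°50′36.82″ W

Latitude: 0.919071° → 55.14426′; 0.14426 × 60 = 8.6556″
Longitude: 0.843562 × 60 = 50.61372′ → 50′, remainder × 60 = 36.8232″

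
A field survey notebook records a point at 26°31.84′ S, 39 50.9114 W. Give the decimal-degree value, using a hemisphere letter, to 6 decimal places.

Latitude: 26 + 31.84/60 = 26.5306667
λ: 50.9114′ = 0.848523°; total 39.8485233

26.530667° S, 39.848523° W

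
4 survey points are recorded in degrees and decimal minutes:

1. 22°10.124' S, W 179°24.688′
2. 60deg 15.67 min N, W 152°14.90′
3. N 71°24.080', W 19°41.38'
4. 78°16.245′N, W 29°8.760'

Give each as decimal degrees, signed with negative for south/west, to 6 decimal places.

1. -22.168733, -179.411467
2. 60.261167, -152.248333
3. 71.401333, -19.689667
4. 78.270750, -29.146000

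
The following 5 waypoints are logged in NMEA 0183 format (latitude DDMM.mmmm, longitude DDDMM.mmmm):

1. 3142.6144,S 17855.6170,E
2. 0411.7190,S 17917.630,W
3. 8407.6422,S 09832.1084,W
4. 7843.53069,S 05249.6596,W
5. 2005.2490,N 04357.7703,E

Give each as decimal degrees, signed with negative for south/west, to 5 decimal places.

Point 1:
  Latitude: degrees = first 2 digits = 31, minutes = 42.6144; 31 + 42.6144/60 = 31.710240
  hemisphere S, so the sign is −
  Longitude: degrees = first 3 digits = 178, minutes = 55.617; 178 + 55.617/60 = 178.926950
  E → positive
Point 2:
  Latitude: split at 2 digits → 04° and 11.719′; 4 + 11.719/60 = 4.195317
  hemisphere S, so the sign is −
  Lon: split at 3 digits → 179° and 17.63′; 179 + 17.63/60 = 179.293833
  W → negative
Point 3:
  Latitude: degrees = first 2 digits = 84, minutes = 7.6422; 84 + 7.6422/60 = 84.127370
  hemisphere S, so the sign is −
  λ: split at 3 digits → 098° and 32.1084′; 98 + 32.1084/60 = 98.535140
  hemisphere W, so the sign is −
Point 4:
  φ: split at 2 digits → 78° and 43.53069′; 78 + 43.53069/60 = 78.725512
  S ⇒ negate
  Longitude: degrees = first 3 digits = 52, minutes = 49.6596; 52 + 49.6596/60 = 52.827660
  W → negative
Point 5:
  Latitude: split at 2 digits → 20° and 5.249′; 20 + 5.249/60 = 20.087483
  N ⇒ keep positive
  Longitude: split at 3 digits → 043° and 57.7703′; 43 + 57.7703/60 = 43.962838
  E ⇒ keep positive

1. -31.71024, 178.92695
2. -4.19532, -179.29383
3. -84.12737, -98.53514
4. -78.72551, -52.82766
5. 20.08748, 43.96284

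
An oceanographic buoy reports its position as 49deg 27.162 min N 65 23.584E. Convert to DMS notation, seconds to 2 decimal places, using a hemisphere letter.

Lat: fractional minutes 0.16200 × 60 = 9.7200″
λ: 23.58400′ → 23′ and 0.58400 × 60 = 35.0400″

49°27′9.72″ N, 65°23′35.04″ E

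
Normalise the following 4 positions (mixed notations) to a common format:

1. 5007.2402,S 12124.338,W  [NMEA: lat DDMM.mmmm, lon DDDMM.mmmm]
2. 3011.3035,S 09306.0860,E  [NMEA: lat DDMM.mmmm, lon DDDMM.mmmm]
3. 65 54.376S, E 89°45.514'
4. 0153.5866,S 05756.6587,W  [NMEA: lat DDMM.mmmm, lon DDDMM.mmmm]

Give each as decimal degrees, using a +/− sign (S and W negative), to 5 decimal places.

1. -50.12067, -121.40563
2. -30.18839, 93.10143
3. -65.90627, 89.75857
4. -1.89311, -57.94431

Point 1:
  Latitude: split at 2 digits → 50° and 7.2402′; 50 + 7.2402/60 = 50.120670
  S → negative
  λ: split at 3 digits → 121° and 24.338′; 121 + 24.338/60 = 121.405633
  W ⇒ negate
Point 2:
  Latitude: split at 2 digits → 30° and 11.3035′; 30 + 11.3035/60 = 30.188392
  S ⇒ negate
  Longitude: degrees = first 3 digits = 93, minutes = 6.086; 93 + 6.086/60 = 93.101433
  E → positive
Point 3:
  Latitude: 65 + 54.376/60 = 65.906267
  S ⇒ negate
  Lon: 89 + 45.514/60 = 89.758567
  E → positive
Point 4:
  Latitude: split at 2 digits → 01° and 53.5866′; 1 + 53.5866/60 = 1.893110
  S ⇒ negate
  Lon: split at 3 digits → 057° and 56.6587′; 57 + 56.6587/60 = 57.944312
  hemisphere W, so the sign is −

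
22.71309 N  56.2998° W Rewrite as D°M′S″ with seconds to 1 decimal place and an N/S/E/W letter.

φ: 0.713090° → 42.78540′; 0.78540 × 60 = 47.124″
Longitude: 0.299800 × 60 = 17.98800′ → 17′, remainder × 60 = 59.280″

22°42′47.1″ N, 56°17′59.3″ W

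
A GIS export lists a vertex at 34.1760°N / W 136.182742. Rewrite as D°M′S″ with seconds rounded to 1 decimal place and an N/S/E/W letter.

34°10′33.6″ N, 136°10′57.9″ W

Lat: 0.176000° → 10.56000′; 0.56000 × 60 = 33.600″
Longitude: whole degrees 136; 10.96452′ → 10′ and 57.871″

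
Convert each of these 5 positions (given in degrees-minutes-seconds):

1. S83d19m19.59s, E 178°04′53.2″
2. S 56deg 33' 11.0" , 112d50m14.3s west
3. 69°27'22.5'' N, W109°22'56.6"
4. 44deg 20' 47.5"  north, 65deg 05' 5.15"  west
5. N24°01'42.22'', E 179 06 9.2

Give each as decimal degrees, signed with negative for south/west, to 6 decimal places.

1. -83.322108, 178.081444
2. -56.553056, -112.837306
3. 69.456250, -109.382389
4. 44.346528, -65.084764
5. 24.028394, 179.102556

Point 1:
  Lat: 83 + 19/60 + 19.59/3600 = 83.3221083
  S ⇒ negate
  Lon: 178 + 4/60 + 53.2/3600 = 178.0814444
  E ⇒ keep positive
Point 2:
  Latitude: 56° + 33/60 + 11/3600 = 56 + 0.550000 + 0.003056 = 56.5530556
  hemisphere S, so the sign is −
  Lon: 50′ + 14.3″ = 50.23833′; 112 + 50.23833/60 = 112.8373056
  hemisphere W, so the sign is −
Point 3:
  Lat: 69 + 27/60 + 22.5/3600 = 69.4562500
  N ⇒ keep positive
  Longitude: 109° + 22/60 + 56.6/3600 = 109 + 0.366667 + 0.015722 = 109.3823889
  W ⇒ negate
Point 4:
  φ: 20′ + 47.5″ = 20.79167′; 44 + 20.79167/60 = 44.3465278
  N ⇒ keep positive
  Lon: 5′ + 5.15″ = 5.08583′; 65 + 5.08583/60 = 65.0847639
  W ⇒ negate
Point 5:
  Lat: 1′ + 42.22″ = 1.70367′; 24 + 1.70367/60 = 24.0283944
  N → positive
  Lon: 179° + 6/60 + 9.2/3600 = 179 + 0.100000 + 0.002556 = 179.1025556
  E ⇒ keep positive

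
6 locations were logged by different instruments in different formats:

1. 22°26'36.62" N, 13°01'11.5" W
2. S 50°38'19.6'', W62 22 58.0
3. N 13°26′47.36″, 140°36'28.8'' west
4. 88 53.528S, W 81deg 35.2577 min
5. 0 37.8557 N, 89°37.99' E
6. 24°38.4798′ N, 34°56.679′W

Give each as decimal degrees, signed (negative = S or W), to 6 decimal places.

Point 1:
  Latitude: 22 + 26/60 + 36.62/3600 = 22.4435056
  N ⇒ keep positive
  Lon: 13° + 1/60 + 11.5/3600 = 13 + 0.016667 + 0.003194 = 13.0198611
  W → negative
Point 2:
  Latitude: 50° + 38/60 + 19.6/3600 = 50 + 0.633333 + 0.005444 = 50.6387778
  hemisphere S, so the sign is −
  Lon: 62 + 22/60 + 58/3600 = 62.3827778
  W ⇒ negate
Point 3:
  Lat: 26′ + 47.36″ = 26.78933′; 13 + 26.78933/60 = 13.4464889
  N ⇒ keep positive
  Lon: 36′ + 28.8″ = 36.48000′; 140 + 36.48000/60 = 140.6080000
  W ⇒ negate
Point 4:
  φ: 88 + 53.528/60 = 88.8921333
  S ⇒ negate
  λ: 35.2577′ = 0.587628°; total 81.5876283
  W → negative
Point 5:
  φ: 37.8557′ = 0.630928°; total 0.6309283
  N → positive
  Longitude: 89 + 37.99/60 = 89.6331667
  E → positive
Point 6:
  Latitude: 24 + 38.4798/60 = 24.6413300
  N → positive
  Longitude: 34 + 56.679/60 = 34.9446500
  hemisphere W, so the sign is −

1. 22.443506, -13.019861
2. -50.638778, -62.382778
3. 13.446489, -140.608000
4. -88.892133, -81.587628
5. 0.630928, 89.633167
6. 24.641330, -34.944650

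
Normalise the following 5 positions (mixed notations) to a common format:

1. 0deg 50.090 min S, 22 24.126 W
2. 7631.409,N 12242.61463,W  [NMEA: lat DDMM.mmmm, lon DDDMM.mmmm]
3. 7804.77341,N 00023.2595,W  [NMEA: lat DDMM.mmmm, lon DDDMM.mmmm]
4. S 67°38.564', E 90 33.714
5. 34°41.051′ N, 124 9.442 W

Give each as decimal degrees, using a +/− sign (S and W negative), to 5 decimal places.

Point 1:
  Lat: 0 + 50.09/60 = 0.834833
  hemisphere S, so the sign is −
  Lon: 22 + 24.126/60 = 22.402100
  W ⇒ negate
Point 2:
  Lat: split at 2 digits → 76° and 31.409′; 76 + 31.409/60 = 76.523483
  N → positive
  Longitude: split at 3 digits → 122° and 42.61463′; 122 + 42.61463/60 = 122.710244
  W → negative
Point 3:
  Latitude: split at 2 digits → 78° and 4.77341′; 78 + 4.77341/60 = 78.079557
  N → positive
  Lon: split at 3 digits → 000° and 23.2595′; 0 + 23.2595/60 = 0.387658
  hemisphere W, so the sign is −
Point 4:
  Latitude: 67 + 38.564/60 = 67.642733
  S → negative
  λ: 90 + 33.714/60 = 90.561900
  E → positive
Point 5:
  Lat: 41.051′ = 0.684183°; total 34.684183
  N ⇒ keep positive
  Longitude: 124 + 9.442/60 = 124.157367
  W → negative

1. -0.83483, -22.40210
2. 76.52348, -122.71024
3. 78.07956, -0.38766
4. -67.64273, 90.56190
5. 34.68418, -124.15737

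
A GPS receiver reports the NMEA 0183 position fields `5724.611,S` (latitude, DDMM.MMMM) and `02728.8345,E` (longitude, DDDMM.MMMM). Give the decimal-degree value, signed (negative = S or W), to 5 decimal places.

Latitude: split at 2 digits → 57° and 24.611′; 57 + 24.611/60 = 57.410183
S → negative
Longitude: degrees = first 3 digits = 27, minutes = 28.8345; 27 + 28.8345/60 = 27.480575
E → positive

-57.41018, 27.48058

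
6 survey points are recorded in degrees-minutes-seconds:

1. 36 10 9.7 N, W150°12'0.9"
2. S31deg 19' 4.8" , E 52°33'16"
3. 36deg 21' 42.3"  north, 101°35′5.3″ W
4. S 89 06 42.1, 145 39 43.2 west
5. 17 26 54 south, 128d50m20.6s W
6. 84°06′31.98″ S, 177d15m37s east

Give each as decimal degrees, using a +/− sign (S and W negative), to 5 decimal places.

Point 1:
  Lat: 10′ + 9.7″ = 10.16167′; 36 + 10.16167/60 = 36.169361
  N ⇒ keep positive
  λ: 12′ + 0.9″ = 12.01500′; 150 + 12.01500/60 = 150.200250
  W ⇒ negate
Point 2:
  Lat: 31° + 19/60 + 4.8/3600 = 31 + 0.316667 + 0.001333 = 31.318000
  hemisphere S, so the sign is −
  λ: 52° + 33/60 + 16/3600 = 52 + 0.550000 + 0.004444 = 52.554444
  E → positive
Point 3:
  Lat: 21′ + 42.3″ = 21.70500′; 36 + 21.70500/60 = 36.361750
  N ⇒ keep positive
  Lon: 101° + 35/60 + 5.3/3600 = 101 + 0.583333 + 0.001472 = 101.584806
  hemisphere W, so the sign is −
Point 4:
  φ: 89 + 6/60 + 42.1/3600 = 89.111694
  S ⇒ negate
  λ: 145° + 39/60 + 43.2/3600 = 145 + 0.650000 + 0.012000 = 145.662000
  W ⇒ negate
Point 5:
  Lat: 17° + 26/60 + 54/3600 = 17 + 0.433333 + 0.015000 = 17.448333
  S → negative
  Longitude: 50′ + 20.6″ = 50.34333′; 128 + 50.34333/60 = 128.839056
  hemisphere W, so the sign is −
Point 6:
  Latitude: 84° + 6/60 + 31.98/3600 = 84 + 0.100000 + 0.008883 = 84.108883
  hemisphere S, so the sign is −
  λ: 15′ + 37″ = 15.61667′; 177 + 15.61667/60 = 177.260278
  E → positive

1. 36.16936, -150.20025
2. -31.31800, 52.55444
3. 36.36175, -101.58481
4. -89.11169, -145.66200
5. -17.44833, -128.83906
6. -84.10888, 177.26028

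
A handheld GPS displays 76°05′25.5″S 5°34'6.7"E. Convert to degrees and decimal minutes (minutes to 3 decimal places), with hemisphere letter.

φ: seconds/60 = 0.42500; minutes = 5 + 0.42500 = 5.42500
Lon: seconds/60 = 0.11167; minutes = 34 + 0.11167 = 34.11167

76° 5.425′ S, 5° 34.112′ E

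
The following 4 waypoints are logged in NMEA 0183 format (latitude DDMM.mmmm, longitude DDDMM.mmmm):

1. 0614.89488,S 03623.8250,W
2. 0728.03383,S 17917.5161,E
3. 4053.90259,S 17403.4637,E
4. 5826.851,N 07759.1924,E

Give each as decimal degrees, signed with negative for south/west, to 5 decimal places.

1. -6.24825, -36.39708
2. -7.46723, 179.29194
3. -40.89838, 174.05773
4. 58.44752, 77.98654

Point 1:
  Lat: degrees = first 2 digits = 6, minutes = 14.89488; 6 + 14.89488/60 = 6.248248
  S → negative
  λ: split at 3 digits → 036° and 23.825′; 36 + 23.825/60 = 36.397083
  hemisphere W, so the sign is −
Point 2:
  φ: degrees = first 2 digits = 7, minutes = 28.03383; 7 + 28.03383/60 = 7.467231
  hemisphere S, so the sign is −
  Lon: degrees = first 3 digits = 179, minutes = 17.5161; 179 + 17.5161/60 = 179.291935
  E → positive
Point 3:
  Latitude: split at 2 digits → 40° and 53.90259′; 40 + 53.90259/60 = 40.898377
  hemisphere S, so the sign is −
  λ: degrees = first 3 digits = 174, minutes = 3.4637; 174 + 3.4637/60 = 174.057728
  E ⇒ keep positive
Point 4:
  Latitude: split at 2 digits → 58° and 26.851′; 58 + 26.851/60 = 58.447517
  N ⇒ keep positive
  λ: degrees = first 3 digits = 77, minutes = 59.1924; 77 + 59.1924/60 = 77.986540
  E → positive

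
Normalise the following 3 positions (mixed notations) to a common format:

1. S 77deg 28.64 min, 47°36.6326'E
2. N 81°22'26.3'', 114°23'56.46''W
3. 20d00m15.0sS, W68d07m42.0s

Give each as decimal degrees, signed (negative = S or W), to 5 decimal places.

1. -77.47733, 47.61054
2. 81.37397, -114.39902
3. -20.00417, -68.12833

Point 1:
  Lat: 77 + 28.64/60 = 77.477333
  S → negative
  Longitude: 36.6326′ = 0.610543°; total 47.610543
  E → positive
Point 2:
  φ: 81 + 22/60 + 26.3/3600 = 81.373972
  N ⇒ keep positive
  Longitude: 23′ + 56.46″ = 23.94100′; 114 + 23.94100/60 = 114.399017
  W → negative
Point 3:
  Lat: 20° + 0/60 + 15/3600 = 20 + 0.000000 + 0.004167 = 20.004167
  S → negative
  Longitude: 68 + 7/60 + 42/3600 = 68.128333
  W ⇒ negate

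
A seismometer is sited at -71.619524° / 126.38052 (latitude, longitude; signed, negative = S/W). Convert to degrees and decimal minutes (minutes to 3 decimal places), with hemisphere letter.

Latitude is negative → S; |value| = 71.619524
Lat: minutes = (71.619524 − 71) × 60 = 37.17144
Longitude: minutes = (126.380520 − 126) × 60 = 22.83120

71° 37.171′ S, 126° 22.831′ E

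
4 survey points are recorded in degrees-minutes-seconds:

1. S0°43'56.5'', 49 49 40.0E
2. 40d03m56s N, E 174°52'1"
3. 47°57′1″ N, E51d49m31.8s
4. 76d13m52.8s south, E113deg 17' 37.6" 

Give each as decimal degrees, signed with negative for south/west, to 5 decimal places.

Point 1:
  Lat: 43′ + 56.5″ = 43.94167′; 0 + 43.94167/60 = 0.732361
  S → negative
  Longitude: 49 + 49/60 + 40/3600 = 49.827778
  E ⇒ keep positive
Point 2:
  φ: 40° + 3/60 + 56/3600 = 40 + 0.050000 + 0.015556 = 40.065556
  N ⇒ keep positive
  λ: 52′ + 1″ = 52.01667′; 174 + 52.01667/60 = 174.866944
  E ⇒ keep positive
Point 3:
  φ: 57′ + 1″ = 57.01667′; 47 + 57.01667/60 = 47.950278
  N ⇒ keep positive
  λ: 49′ + 31.8″ = 49.53000′; 51 + 49.53000/60 = 51.825500
  E → positive
Point 4:
  φ: 13′ + 52.8″ = 13.88000′; 76 + 13.88000/60 = 76.231333
  S ⇒ negate
  Lon: 113 + 17/60 + 37.6/3600 = 113.293778
  E → positive

1. -0.73236, 49.82778
2. 40.06556, 174.86694
3. 47.95028, 51.82550
4. -76.23133, 113.29378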